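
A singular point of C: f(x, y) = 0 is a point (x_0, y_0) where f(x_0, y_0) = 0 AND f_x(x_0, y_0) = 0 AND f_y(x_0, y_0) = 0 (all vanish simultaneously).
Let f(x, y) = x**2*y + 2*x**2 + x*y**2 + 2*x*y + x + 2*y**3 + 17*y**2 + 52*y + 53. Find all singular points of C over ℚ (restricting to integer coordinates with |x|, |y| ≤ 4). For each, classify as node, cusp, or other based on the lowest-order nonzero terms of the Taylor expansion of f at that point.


Singular points: {(2, -3)}; classification: node.

Compute partial derivatives:
  f_x = 2*x*y + 4*x + y**2 + 2*y + 1.
  f_y = x**2 + 2*x*y + 2*x + 6*y**2 + 34*y + 52.
Scan x_0 ∈ {−4, ..., 4}. For each x_0, f_y(x_0, y) is a polynomial in y; find its integer roots y ∈ {−4, ..., 4}, then test f_x and f at those candidates.
  x = -4: f_y(-4, y) = 6*y**2 + 26*y + 60; no integer root y with |y| ≤ 4.
  x = -3: f_y(-3, y) = 6*y**2 + 28*y + 55; no integer root y with |y| ≤ 4.
  x = -2: f_y(-2, y) = 6*y**2 + 30*y + 52; no integer root y with |y| ≤ 4.
  x = -1: f_y(-1, y) = 6*y**2 + 32*y + 51; no integer root y with |y| ≤ 4.
  x = 0: f_y(0, y) = 6*y**2 + 34*y + 52; no integer root y with |y| ≤ 4.
  x = 1: f_y(1, y) = 6*y**2 + 36*y + 55; no integer root y with |y| ≤ 4.
  x = 2: f_y(2, y) = 6*y**2 + 38*y + 60; vanishes at y ∈ {-3}. (2, -3): f_x = 0, f = 0 — SINGULAR.
  x = 3: f_y(3, y) = 6*y**2 + 40*y + 67; no integer root y with |y| ≤ 4.
  x = 4: f_y(4, y) = 6*y**2 + 42*y + 76; no integer root y with |y| ≤ 4.
Only singular point on the grid: (2, -3).
Classify: substitute x = 2 + u, y = -3 + v and expand: f = u**2*v - u**2 + u*v**2 + 2*v**3 + v**2.
No constant or linear terms (consistent with a singular point). Quadratic part: -u**2 + v**2. Cubic part: u**2*v + u*v**2 + 2*v**3.
The quadratic part v**2 - u**2 = (v − u)(v + u) splits into two distinct linear factors, so there are two distinct tangent lines y − -3 = ±(x − 2) — this is a node (ordinary double point).
Classification: node.


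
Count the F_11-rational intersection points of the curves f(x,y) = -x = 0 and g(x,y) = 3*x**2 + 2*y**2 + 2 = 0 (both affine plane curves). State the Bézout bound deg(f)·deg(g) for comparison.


Common zeros: ∅; count = 0; Bézout bound = 2.

deg(f) = 1, deg(g) = 2, so Bézout bound = 2.
Scan x ∈ F_11. For each x, list the y ∈ F_11 with f(x, y) ≡ 0 and those with g(x, y) ≡ 0 (mod 11); the common zeros in that column are the intersection.
  x = 0: f ≡ 0 at y ∈ {0, 1, 2, 3, 4, 5, 6, 7, 8, 9, 10}; g ≡ 0 at y ∈ ∅; common: ∅.
  x = 1: f ≡ 0 at y ∈ ∅; g ≡ 0 at y ∈ {5, 6}; common: ∅.
  x = 2: f ≡ 0 at y ∈ ∅; g ≡ 0 at y ∈ {2, 9}; common: ∅.
  x = 3: f ≡ 0 at y ∈ ∅; g ≡ 0 at y ∈ ∅; common: ∅.
  x = 4: f ≡ 0 at y ∈ ∅; g ≡ 0 at y ∈ ∅; common: ∅.
  x = 5: f ≡ 0 at y ∈ ∅; g ≡ 0 at y ∈ {0}; common: ∅.
  x = 6: f ≡ 0 at y ∈ ∅; g ≡ 0 at y ∈ {0}; common: ∅.
  x = 7: f ≡ 0 at y ∈ ∅; g ≡ 0 at y ∈ ∅; common: ∅.
  x = 8: f ≡ 0 at y ∈ ∅; g ≡ 0 at y ∈ ∅; common: ∅.
  x = 9: f ≡ 0 at y ∈ ∅; g ≡ 0 at y ∈ {2, 9}; common: ∅.
  x = 10: f ≡ 0 at y ∈ ∅; g ≡ 0 at y ∈ {5, 6}; common: ∅.
Collecting: common zeros = ∅, so the count is 0.
Comparison with the Bézout bound: 0 ≤ 2 = deg(f)·deg(g), as expected for curves with no common component (the affine F_11-count falls short of the bound because intersections may lie at infinity, over extension fields, or carry multiplicity).


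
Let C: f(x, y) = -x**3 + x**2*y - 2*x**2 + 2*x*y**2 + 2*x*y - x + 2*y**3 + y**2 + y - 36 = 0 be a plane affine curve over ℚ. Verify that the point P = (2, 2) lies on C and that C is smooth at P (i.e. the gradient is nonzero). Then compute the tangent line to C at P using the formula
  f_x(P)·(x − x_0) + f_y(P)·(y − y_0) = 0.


Tangent line at P: -x + 53*y - 104 = 0.

Step 1: f(2, 2) = 0, so P lies on C.
Step 2: partial derivatives
  f_x(x, y) = -3*x**2 + 2*x*y - 4*x + 2*y**2 + 2*y - 1, f_y(x, y) = x**2 + 4*x*y + 2*x + 6*y**2 + 2*y + 1.
  f_x(P) = -1, f_y(P) = 53 (gradient nonzero, so P is smooth).
Step 3: tangent line at P: -1·(x − 2) + 53·(y − 2) = 0.
Expanding: -x + 53*y - 104 = 0.


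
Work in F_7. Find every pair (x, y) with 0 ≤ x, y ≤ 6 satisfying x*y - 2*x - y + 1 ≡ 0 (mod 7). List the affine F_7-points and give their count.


Affine F_7-points: {(0, 1), (2, 3), (3, 6), (4, 0), (5, 4), (6, 5)}; count = 6.

For each of the 49 pairs (x, y) ∈ F_7², evaluate f(x, y) mod 7. Record the zeros.
  x = 0: [0↦1, 1↦0, 2↦6, 3↦5, 4↦4, 5↦3, 6↦2]  zeros at y ∈ {1}
  x = 1: [0↦6, 1↦6, 2↦6, 3↦6, 4↦6, 5↦6, 6↦6]  zeros at y ∈ ∅
  x = 2: [0↦4, 1↦5, 2↦6, 3↦0, 4↦1, 5↦2, 6↦3]  zeros at y ∈ {3}
  x = 3: [0↦2, 1↦4, 2↦6, 3↦1, 4↦3, 5↦5, 6↦0]  zeros at y ∈ {6}
  x = 4: [0↦0, 1↦3, 2↦6, 3↦2, 4↦5, 5↦1, 6↦4]  zeros at y ∈ {0}
  x = 5: [0↦5, 1↦2, 2↦6, 3↦3, 4↦0, 5↦4, 6↦1]  zeros at y ∈ {4}
  x = 6: [0↦3, 1↦1, 2↦6, 3↦4, 4↦2, 5↦0, 6↦5]  zeros at y ∈ {5}
Collecting zeros: affine points = {(0, 1), (2, 3), (3, 6), (4, 0), (5, 4), (6, 5)}.
Total count |C(F_7)_aff| = 6.


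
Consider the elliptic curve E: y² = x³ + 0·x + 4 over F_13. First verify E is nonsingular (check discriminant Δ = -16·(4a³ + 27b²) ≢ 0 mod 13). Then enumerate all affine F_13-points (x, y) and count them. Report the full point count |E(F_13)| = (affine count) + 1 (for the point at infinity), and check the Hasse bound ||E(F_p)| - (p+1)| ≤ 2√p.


Affine points = {(0, 2), (0, 11), (2, 5), (2, 8), (4, 4), (4, 9), (5, 5), (5, 8), (6, 5), (6, 8), (7, 3), (7, 10), (8, 3), (8, 10), (10, 4), (10, 9), (11, 3), (11, 10), (12, 4), (12, 9)}; affine count = 20; |E(F_13)| = 21.

Discriminant check: Δ ∝ 4a³ + 27b² = 4·0³ + 27·4² = 4·0 + 27·16 ≡ 3 (mod 13). Nonzero ⇒ E is nonsingular.
For each x ∈ F_13, compute rhs = x³ + 0·x + 4 mod 13, then count y ∈ F_13 with y² ≡ rhs.
  x = 0: rhs = 4, matching y values: 2, 11 (2 points).
  x = 1: rhs = 5, matching y values: none (0 points).
  x = 2: rhs = 12, matching y values: 5, 8 (2 points).
  x = 3: rhs = 5, matching y values: none (0 points).
  x = 4: rhs = 3, matching y values: 4, 9 (2 points).
  x = 5: rhs = 12, matching y values: 5, 8 (2 points).
  x = 6: rhs = 12, matching y values: 5, 8 (2 points).
  x = 7: rhs = 9, matching y values: 3, 10 (2 points).
  x = 8: rhs = 9, matching y values: 3, 10 (2 points).
  x = 9: rhs = 5, matching y values: none (0 points).
  x = 10: rhs = 3, matching y values: 4, 9 (2 points).
  x = 11: rhs = 9, matching y values: 3, 10 (2 points).
  x = 12: rhs = 3, matching y values: 4, 9 (2 points).
Total affine count: 20.
Full point count |E(F_13)| = 20 + 1 = 21.
Hasse bound: |21 − (13+1)| = |7| = 7 ≤ 2√13 ≈ 7.2111 ✓.


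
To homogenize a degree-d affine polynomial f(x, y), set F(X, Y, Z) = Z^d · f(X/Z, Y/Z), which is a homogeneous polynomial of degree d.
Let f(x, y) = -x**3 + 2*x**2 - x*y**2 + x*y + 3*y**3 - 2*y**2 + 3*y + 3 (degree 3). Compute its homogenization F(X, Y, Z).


F(X, Y, Z) = -X**3 + 2*X**2*Z - X*Y**2 + X*Y*Z + 3*Y**3 - 2*Y**2*Z + 3*Y*Z**2 + 3*Z**3

deg(f) = 3.
Substitute x = X/Z, y = Y/Z into f, then multiply by Z^3.
  monomial -1·x^3·y^0 ↦ -1·X^3·Y^0·Z^0.
  monomial 2·x^2·y^0 ↦ 2·X^2·Y^0·Z^1.
  monomial -1·x^1·y^2 ↦ -1·X^1·Y^2·Z^0.
  monomial 1·x^1·y^1 ↦ 1·X^1·Y^1·Z^1.
  monomial 3·x^0·y^3 ↦ 3·X^0·Y^3·Z^0.
  monomial -2·x^0·y^2 ↦ -2·X^0·Y^2·Z^1.
  monomial 3·x^0·y^1 ↦ 3·X^0·Y^1·Z^2.
  monomial 3·x^0·y^0 ↦ 3·X^0·Y^0·Z^3.
Collecting: F(X, Y, Z) = -X**3 + 2*X**2*Z - X*Y**2 + X*Y*Z + 3*Y**3 - 2*Y**2*Z + 3*Y*Z**2 + 3*Z**3.


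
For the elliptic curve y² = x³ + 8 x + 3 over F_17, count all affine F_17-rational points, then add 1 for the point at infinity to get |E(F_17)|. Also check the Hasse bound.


Affine points = {(5, 7), (5, 10), (8, 1), (8, 16), (12, 5), (12, 12), (13, 3), (13, 14), (15, 8), (15, 9)}; affine count = 10; |E(F_17)| = 11.

Discriminant check: Δ ∝ 4a³ + 27b² = 4·8³ + 27·3² = 4·512 + 27·9 ≡ 13 (mod 17). Nonzero ⇒ E is nonsingular.
For each x ∈ F_17, compute rhs = x³ + 8·x + 3 mod 17, then count y ∈ F_17 with y² ≡ rhs.
  x = 0: rhs = 3, matching y values: none (0 points).
  x = 1: rhs = 12, matching y values: none (0 points).
  x = 2: rhs = 10, matching y values: none (0 points).
  x = 3: rhs = 3, matching y values: none (0 points).
  x = 4: rhs = 14, matching y values: none (0 points).
  x = 5: rhs = 15, matching y values: 7, 10 (2 points).
  x = 6: rhs = 12, matching y values: none (0 points).
  x = 7: rhs = 11, matching y values: none (0 points).
  x = 8: rhs = 1, matching y values: 1, 16 (2 points).
  x = 9: rhs = 5, matching y values: none (0 points).
  x = 10: rhs = 12, matching y values: none (0 points).
  x = 11: rhs = 11, matching y values: none (0 points).
  x = 12: rhs = 8, matching y values: 5, 12 (2 points).
  x = 13: rhs = 9, matching y values: 3, 14 (2 points).
  x = 14: rhs = 3, matching y values: none (0 points).
  x = 15: rhs = 13, matching y values: 8, 9 (2 points).
  x = 16: rhs = 11, matching y values: none (0 points).
Total affine count: 10.
Full point count |E(F_17)| = 10 + 1 = 11.
Hasse bound: |11 − (17+1)| = |-7| = 7 ≤ 2√17 ≈ 8.2462 ✓.


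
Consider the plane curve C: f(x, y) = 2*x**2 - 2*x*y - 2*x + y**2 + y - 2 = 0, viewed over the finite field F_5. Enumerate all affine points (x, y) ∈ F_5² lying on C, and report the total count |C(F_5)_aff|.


Affine F_5-points: {(0, 1), (0, 3), (1, 2), (1, 4), (2, 1), (2, 2), (3, 0), (4, 3), (4, 4)}; count = 9.

For each of the 25 pairs (x, y) ∈ F_5², evaluate f(x, y) mod 5. Record the zeros.
  x = 0: [0↦3, 1↦0, 2↦4, 3↦0, 4↦3]  zeros at y ∈ {1, 3}
  x = 1: [0↦3, 1↦3, 2↦0, 3↦4, 4↦0]  zeros at y ∈ {2, 4}
  x = 2: [0↦2, 1↦0, 2↦0, 3↦2, 4↦1]  zeros at y ∈ {1, 2}
  x = 3: [0↦0, 1↦1, 2↦4, 3↦4, 4↦1]  zeros at y ∈ {0}
  x = 4: [0↦2, 1↦1, 2↦2, 3↦0, 4↦0]  zeros at y ∈ {3, 4}
Collecting zeros: affine points = {(0, 1), (0, 3), (1, 2), (1, 4), (2, 1), (2, 2), (3, 0), (4, 3), (4, 4)}.
Total count |C(F_5)_aff| = 9.


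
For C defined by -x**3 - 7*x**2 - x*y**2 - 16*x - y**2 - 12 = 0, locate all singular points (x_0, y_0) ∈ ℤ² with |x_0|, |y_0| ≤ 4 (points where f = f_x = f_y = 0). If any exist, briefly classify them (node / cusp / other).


Singular points: {(-2, 0)}; classification: node.

Compute partial derivatives:
  f_x = -3*x**2 - 14*x - y**2 - 16.
  f_y = -2*x*y - 2*y.
Scan x_0 ∈ {−4, ..., 4}. For each x_0, f_y(x_0, y) is a polynomial in y; find its integer roots y ∈ {−4, ..., 4}, then test f_x and f at those candidates.
  x = -4: f_y(-4, y) = 6*y; vanishes at y ∈ {0}. (-4, 0): f_x = -8 ≠ 0.
  x = -3: f_y(-3, y) = 4*y; vanishes at y ∈ {0}. (-3, 0): f_x = -1 ≠ 0.
  x = -2: f_y(-2, y) = 2*y; vanishes at y ∈ {0}. (-2, 0): f_x = 0, f = 0 — SINGULAR.
  x = -1: f_y(-1, y) = 0; vanishes at y ∈ {-4, -3, -2, -1, 0, 1, 2, 3, 4}. (-1, -4): f_x = -21 ≠ 0; (-1, -3): f_x = -14 ≠ 0; (-1, -2): f_x = -9 ≠ 0; (-1, -1): f_x = -6 ≠ 0; (-1, 0): f_x = -5 ≠ 0; (-1, 1): f_x = -6 ≠ 0; (-1, 2): f_x = -9 ≠ 0; (-1, 3): f_x = -14 ≠ 0; (-1, 4): f_x = -21 ≠ 0.
  x = 0: f_y(0, y) = -2*y; vanishes at y ∈ {0}. (0, 0): f_x = -16 ≠ 0.
  x = 1: f_y(1, y) = -4*y; vanishes at y ∈ {0}. (1, 0): f_x = -33 ≠ 0.
  x = 2: f_y(2, y) = -6*y; vanishes at y ∈ {0}. (2, 0): f_x = -56 ≠ 0.
  x = 3: f_y(3, y) = -8*y; vanishes at y ∈ {0}. (3, 0): f_x = -85 ≠ 0.
  x = 4: f_y(4, y) = -10*y; vanishes at y ∈ {0}. (4, 0): f_x = -120 ≠ 0.
Only singular point on the grid: (-2, 0).
Classify: substitute x = -2 + u, y = 0 + v and expand: f = -u**3 - u**2 - u*v**2 + v**2.
No constant or linear terms (consistent with a singular point). Quadratic part: -u**2 + v**2. Cubic part: -u**3 - u*v**2.
The quadratic part v**2 - u**2 = (v − u)(v + u) splits into two distinct linear factors, so there are two distinct tangent lines y − 0 = ±(x − -2) — this is a node (ordinary double point).
Classification: node.


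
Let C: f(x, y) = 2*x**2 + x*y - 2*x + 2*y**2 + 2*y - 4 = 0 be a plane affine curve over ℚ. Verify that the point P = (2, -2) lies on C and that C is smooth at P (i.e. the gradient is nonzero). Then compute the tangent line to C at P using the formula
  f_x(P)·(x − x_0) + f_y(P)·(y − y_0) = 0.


Tangent line at P: 4*x - 4*y - 16 = 0.

Step 1: f(2, -2) = 0, so P lies on C.
Step 2: partial derivatives
  f_x(x, y) = 4*x + y - 2, f_y(x, y) = x + 4*y + 2.
  f_x(P) = 4, f_y(P) = -4 (gradient nonzero, so P is smooth).
Step 3: tangent line at P: 4·(x − 2) + -4·(y − -2) = 0.
Expanding: 4*x - 4*y - 16 = 0.


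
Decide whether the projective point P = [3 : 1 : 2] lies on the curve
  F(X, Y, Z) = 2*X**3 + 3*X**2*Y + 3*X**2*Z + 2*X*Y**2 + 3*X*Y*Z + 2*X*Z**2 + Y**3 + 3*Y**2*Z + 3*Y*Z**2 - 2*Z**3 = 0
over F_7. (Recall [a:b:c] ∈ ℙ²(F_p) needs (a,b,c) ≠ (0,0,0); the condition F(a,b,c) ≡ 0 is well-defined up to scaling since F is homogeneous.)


F(3,1,2) ≡ 4 (mod 7); P is NOT on the curve.

Evaluate F(3, 1, 2) term-by-term (mod 7).
  2*X**3 ↦ 2·27·1·1 = 54
  3*X**2*Y ↦ 3·9·1·1 = 27
  3*X**2*Z ↦ 3·9·1·2 = 54
  2*X*Y**2 ↦ 2·3·1·1 = 6
  3*X*Y*Z ↦ 3·3·1·2 = 18
  2*X*Z**2 ↦ 2·3·1·4 = 24
  Y**3 ↦ 1·1·1·1 = 1
  3*Y**2*Z ↦ 3·1·1·2 = 6
  3*Y*Z**2 ↦ 3·1·1·4 = 12
  -2*Z**3 ↦ -2·1·1·8 = -16
Sum: F(3, 1, 2) = (54) + (27) + (54) + (6) + (18) + (24) + (1) + (6) + (12) + (-16) = 186.
Reducing mod 7: 186 ≡ 4 (mod 7).
Since F(a, b, c) ≡ 4 ≠ 0 (mod 7), P does NOT lie on the curve.


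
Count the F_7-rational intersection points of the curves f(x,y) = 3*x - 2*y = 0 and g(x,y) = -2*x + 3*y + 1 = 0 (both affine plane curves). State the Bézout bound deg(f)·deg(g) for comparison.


Common zeros: {(1, 5)}; count = 1; Bézout bound = 1.

deg(f) = 1, deg(g) = 1, so Bézout bound = 1.
Scan x ∈ F_7. For each x, list the y ∈ F_7 with f(x, y) ≡ 0 and those with g(x, y) ≡ 0 (mod 7); the common zeros in that column are the intersection.
  x = 0: f ≡ 0 at y ∈ {0}; g ≡ 0 at y ∈ {2}; common: ∅.
  x = 1: f ≡ 0 at y ∈ {5}; g ≡ 0 at y ∈ {5}; common: {5}.
  x = 2: f ≡ 0 at y ∈ {3}; g ≡ 0 at y ∈ {1}; common: ∅.
  x = 3: f ≡ 0 at y ∈ {1}; g ≡ 0 at y ∈ {4}; common: ∅.
  x = 4: f ≡ 0 at y ∈ {6}; g ≡ 0 at y ∈ {0}; common: ∅.
  x = 5: f ≡ 0 at y ∈ {4}; g ≡ 0 at y ∈ {3}; common: ∅.
  x = 6: f ≡ 0 at y ∈ {2}; g ≡ 0 at y ∈ {6}; common: ∅.
Collecting: common zeros = {(1, 5)}, so the count is 1.
Comparison with the Bézout bound: 1 ≤ 1 = deg(f)·deg(g), as expected for curves with no common component (the bound is attained).


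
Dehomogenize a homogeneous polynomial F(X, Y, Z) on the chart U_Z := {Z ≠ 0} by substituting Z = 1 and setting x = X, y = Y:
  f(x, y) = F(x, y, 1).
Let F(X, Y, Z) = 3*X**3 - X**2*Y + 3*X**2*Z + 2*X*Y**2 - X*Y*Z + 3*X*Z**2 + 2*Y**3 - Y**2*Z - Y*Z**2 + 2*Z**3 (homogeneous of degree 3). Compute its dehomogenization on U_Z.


f(x, y) = 3*x**3 - x**2*y + 3*x**2 + 2*x*y**2 - x*y + 3*x + 2*y**3 - y**2 - y + 2

On U_Z we set Z = 1. Each monomial c·X^i·Y^j·Z^k in F becomes c·x^i·y^j·1^k = c·x^i·y^j.
Substituting Z = 1: F(X, Y, 1) = 3*x**3 - x**2*y + 3*x**2 + 2*x*y**2 - x*y + 3*x + 2*y**3 - y**2 - y + 2.
Note: deg(f) ≤ deg(F) = 3; strict inequality happens when F is divisible by Z (lost terms).


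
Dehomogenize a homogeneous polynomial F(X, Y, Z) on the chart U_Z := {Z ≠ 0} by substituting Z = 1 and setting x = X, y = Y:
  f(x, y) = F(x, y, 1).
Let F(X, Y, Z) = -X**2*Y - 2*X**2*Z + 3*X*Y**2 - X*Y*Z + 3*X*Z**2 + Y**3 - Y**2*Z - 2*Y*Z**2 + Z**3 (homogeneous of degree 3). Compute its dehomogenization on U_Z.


f(x, y) = -x**2*y - 2*x**2 + 3*x*y**2 - x*y + 3*x + y**3 - y**2 - 2*y + 1

On U_Z we set Z = 1. Each monomial c·X^i·Y^j·Z^k in F becomes c·x^i·y^j·1^k = c·x^i·y^j.
Substituting Z = 1: F(X, Y, 1) = -x**2*y - 2*x**2 + 3*x*y**2 - x*y + 3*x + y**3 - y**2 - 2*y + 1.
Note: deg(f) ≤ deg(F) = 3; strict inequality happens when F is divisible by Z (lost terms).


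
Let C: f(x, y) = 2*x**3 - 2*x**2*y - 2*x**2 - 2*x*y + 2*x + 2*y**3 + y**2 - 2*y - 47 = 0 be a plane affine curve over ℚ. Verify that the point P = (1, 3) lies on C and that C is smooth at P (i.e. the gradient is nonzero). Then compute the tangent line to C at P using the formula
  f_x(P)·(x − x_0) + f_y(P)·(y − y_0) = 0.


Tangent line at P: -14*x + 54*y - 148 = 0.

Step 1: f(1, 3) = 0, so P lies on C.
Step 2: partial derivatives
  f_x(x, y) = 6*x**2 - 4*x*y - 4*x - 2*y + 2, f_y(x, y) = -2*x**2 - 2*x + 6*y**2 + 2*y - 2.
  f_x(P) = -14, f_y(P) = 54 (gradient nonzero, so P is smooth).
Step 3: tangent line at P: -14·(x − 1) + 54·(y − 3) = 0.
Expanding: -14*x + 54*y - 148 = 0.


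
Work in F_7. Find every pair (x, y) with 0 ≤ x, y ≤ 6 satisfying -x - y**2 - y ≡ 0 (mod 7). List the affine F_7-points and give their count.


Affine F_7-points: {(0, 0), (0, 6), (1, 2), (1, 4), (2, 3), (5, 1), (5, 5)}; count = 7.

For each of the 49 pairs (x, y) ∈ F_7², evaluate f(x, y) mod 7. Record the zeros.
  x = 0: [0↦0, 1↦5, 2↦1, 3↦2, 4↦1, 5↦5, 6↦0]  zeros at y ∈ {0, 6}
  x = 1: [0↦6, 1↦4, 2↦0, 3↦1, 4↦0, 5↦4, 6↦6]  zeros at y ∈ {2, 4}
  x = 2: [0↦5, 1↦3, 2↦6, 3↦0, 4↦6, 5↦3, 6↦5]  zeros at y ∈ {3}
  x = 3: [0↦4, 1↦2, 2↦5, 3↦6, 4↦5, 5↦2, 6↦4]  zeros at y ∈ ∅
  x = 4: [0↦3, 1↦1, 2↦4, 3↦5, 4↦4, 5↦1, 6↦3]  zeros at y ∈ ∅
  x = 5: [0↦2, 1↦0, 2↦3, 3↦4, 4↦3, 5↦0, 6↦2]  zeros at y ∈ {1, 5}
  x = 6: [0↦1, 1↦6, 2↦2, 3↦3, 4↦2, 5↦6, 6↦1]  zeros at y ∈ ∅
Collecting zeros: affine points = {(0, 0), (0, 6), (1, 2), (1, 4), (2, 3), (5, 1), (5, 5)}.
Total count |C(F_7)_aff| = 7.


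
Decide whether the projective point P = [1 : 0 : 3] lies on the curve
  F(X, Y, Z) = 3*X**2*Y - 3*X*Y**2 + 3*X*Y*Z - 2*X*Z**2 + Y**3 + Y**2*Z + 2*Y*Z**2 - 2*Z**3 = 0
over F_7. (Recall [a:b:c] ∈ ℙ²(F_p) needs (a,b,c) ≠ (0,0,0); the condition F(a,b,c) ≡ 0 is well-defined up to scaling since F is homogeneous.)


F(1,0,3) ≡ 5 (mod 7); P is NOT on the curve.

Evaluate F(1, 0, 3) term-by-term (mod 7).
  3*X**2*Y ↦ 3·1·0·1 = 0
  -3*X*Y**2 ↦ -3·1·0·1 = 0
  3*X*Y*Z ↦ 3·1·0·3 = 0
  -2*X*Z**2 ↦ -2·1·1·9 = -18
  Y**3 ↦ 1·1·0·1 = 0
  Y**2*Z ↦ 1·1·0·3 = 0
  2*Y*Z**2 ↦ 2·1·0·9 = 0
  -2*Z**3 ↦ -2·1·1·27 = -54
Sum: F(1, 0, 3) = (0) + (0) + (0) + (-18) + (0) + (0) + (0) + (-54) = -72.
Reducing mod 7: -72 ≡ 5 (mod 7).
Since F(a, b, c) ≡ 5 ≠ 0 (mod 7), P does NOT lie on the curve.


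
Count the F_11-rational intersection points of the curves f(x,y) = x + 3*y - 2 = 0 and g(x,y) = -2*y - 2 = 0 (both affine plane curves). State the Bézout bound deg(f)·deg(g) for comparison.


Common zeros: {(5, 10)}; count = 1; Bézout bound = 1.

deg(f) = 1, deg(g) = 1, so Bézout bound = 1.
Scan x ∈ F_11. For each x, list the y ∈ F_11 with f(x, y) ≡ 0 and those with g(x, y) ≡ 0 (mod 11); the common zeros in that column are the intersection.
  x = 0: f ≡ 0 at y ∈ {8}; g ≡ 0 at y ∈ {10}; common: ∅.
  x = 1: f ≡ 0 at y ∈ {4}; g ≡ 0 at y ∈ {10}; common: ∅.
  x = 2: f ≡ 0 at y ∈ {0}; g ≡ 0 at y ∈ {10}; common: ∅.
  x = 3: f ≡ 0 at y ∈ {7}; g ≡ 0 at y ∈ {10}; common: ∅.
  x = 4: f ≡ 0 at y ∈ {3}; g ≡ 0 at y ∈ {10}; common: ∅.
  x = 5: f ≡ 0 at y ∈ {10}; g ≡ 0 at y ∈ {10}; common: {10}.
  x = 6: f ≡ 0 at y ∈ {6}; g ≡ 0 at y ∈ {10}; common: ∅.
  x = 7: f ≡ 0 at y ∈ {2}; g ≡ 0 at y ∈ {10}; common: ∅.
  x = 8: f ≡ 0 at y ∈ {9}; g ≡ 0 at y ∈ {10}; common: ∅.
  x = 9: f ≡ 0 at y ∈ {5}; g ≡ 0 at y ∈ {10}; common: ∅.
  x = 10: f ≡ 0 at y ∈ {1}; g ≡ 0 at y ∈ {10}; common: ∅.
Collecting: common zeros = {(5, 10)}, so the count is 1.
Comparison with the Bézout bound: 1 ≤ 1 = deg(f)·deg(g), as expected for curves with no common component (the bound is attained).


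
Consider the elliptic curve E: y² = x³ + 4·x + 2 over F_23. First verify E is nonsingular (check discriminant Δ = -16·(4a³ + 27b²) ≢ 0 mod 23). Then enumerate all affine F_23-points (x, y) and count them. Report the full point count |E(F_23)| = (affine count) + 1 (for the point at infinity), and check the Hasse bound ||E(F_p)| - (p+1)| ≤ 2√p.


Affine points = {(0, 5), (0, 18), (2, 8), (2, 15), (3, 8), (3, 15), (4, 6), (4, 17), (5, 3), (5, 20), (6, 9), (6, 14), (9, 10), (9, 13), (18, 8), (18, 15), (20, 3), (20, 20), (21, 3), (21, 20)}; affine count = 20; |E(F_23)| = 21.

Discriminant check: Δ ∝ 4a³ + 27b² = 4·4³ + 27·2² = 4·64 + 27·4 ≡ 19 (mod 23). Nonzero ⇒ E is nonsingular.
For each x ∈ F_23, compute rhs = x³ + 4·x + 2 mod 23, then count y ∈ F_23 with y² ≡ rhs.
  x = 0: rhs = 2, matching y values: 5, 18 (2 points).
  x = 1: rhs = 7, matching y values: none (0 points).
  x = 2: rhs = 18, matching y values: 8, 15 (2 points).
  x = 3: rhs = 18, matching y values: 8, 15 (2 points).
  x = 4: rhs = 13, matching y values: 6, 17 (2 points).
  x = 5: rhs = 9, matching y values: 3, 20 (2 points).
  x = 6: rhs = 12, matching y values: 9, 14 (2 points).
  x = 7: rhs = 5, matching y values: none (0 points).
  x = 8: rhs = 17, matching y values: none (0 points).
  x = 9: rhs = 8, matching y values: 10, 13 (2 points).
  x = 10: rhs = 7, matching y values: none (0 points).
  x = 11: rhs = 20, matching y values: none (0 points).
  x = 12: rhs = 7, matching y values: none (0 points).
  x = 13: rhs = 20, matching y values: none (0 points).
  x = 14: rhs = 19, matching y values: none (0 points).
  x = 15: rhs = 10, matching y values: none (0 points).
  x = 16: rhs = 22, matching y values: none (0 points).
  x = 17: rhs = 15, matching y values: none (0 points).
  x = 18: rhs = 18, matching y values: 8, 15 (2 points).
  x = 19: rhs = 14, matching y values: none (0 points).
  x = 20: rhs = 9, matching y values: 3, 20 (2 points).
  x = 21: rhs = 9, matching y values: 3, 20 (2 points).
  x = 22: rhs = 20, matching y values: none (0 points).
Total affine count: 20.
Full point count |E(F_23)| = 20 + 1 = 21.
Hasse bound: |21 − (23+1)| = |-3| = 3 ≤ 2√23 ≈ 9.5917 ✓.


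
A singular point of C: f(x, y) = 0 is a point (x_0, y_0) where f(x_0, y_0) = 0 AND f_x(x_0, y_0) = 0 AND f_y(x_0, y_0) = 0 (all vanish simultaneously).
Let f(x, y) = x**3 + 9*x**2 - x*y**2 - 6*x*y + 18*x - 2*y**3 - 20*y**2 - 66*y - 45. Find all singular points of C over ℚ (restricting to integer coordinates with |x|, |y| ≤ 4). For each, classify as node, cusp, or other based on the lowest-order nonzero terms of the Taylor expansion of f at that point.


Singular points: {(-3, -3)}; classification: cusp.

Compute partial derivatives:
  f_x = 3*x**2 + 18*x - y**2 - 6*y + 18.
  f_y = -2*x*y - 6*x - 6*y**2 - 40*y - 66.
Scan x_0 ∈ {−4, ..., 4}. For each x_0, f_y(x_0, y) is a polynomial in y; find its integer roots y ∈ {−4, ..., 4}, then test f_x and f at those candidates.
  x = -4: f_y(-4, y) = -6*y**2 - 32*y - 42; vanishes at y ∈ {-3}. (-4, -3): f_x = 3 ≠ 0.
  x = -3: f_y(-3, y) = -6*y**2 - 34*y - 48; vanishes at y ∈ {-3}. (-3, -3): f_x = 0, f = 0 — SINGULAR.
  x = -2: f_y(-2, y) = -6*y**2 - 36*y - 54; vanishes at y ∈ {-3}. (-2, -3): f_x = 3 ≠ 0.
  x = -1: f_y(-1, y) = -6*y**2 - 38*y - 60; vanishes at y ∈ {-3}. (-1, -3): f_x = 12 ≠ 0.
  x = 0: f_y(0, y) = -6*y**2 - 40*y - 66; vanishes at y ∈ {-3}. (0, -3): f_x = 27 ≠ 0.
  x = 1: f_y(1, y) = -6*y**2 - 42*y - 72; vanishes at y ∈ {-4, -3}. (1, -4): f_x = 47 ≠ 0; (1, -3): f_x = 48 ≠ 0.
  x = 2: f_y(2, y) = -6*y**2 - 44*y - 78; vanishes at y ∈ {-3}. (2, -3): f_x = 75 ≠ 0.
  x = 3: f_y(3, y) = -6*y**2 - 46*y - 84; vanishes at y ∈ {-3}. (3, -3): f_x = 108 ≠ 0.
  x = 4: f_y(4, y) = -6*y**2 - 48*y - 90; vanishes at y ∈ {-3}. (4, -3): f_x = 147 ≠ 0.
Only singular point on the grid: (-3, -3).
Classify: substitute x = -3 + u, y = -3 + v and expand: f = u**3 - u*v**2 - 2*v**3 + v**2.
No constant or linear terms (consistent with a singular point). Quadratic part: v**2. Cubic part: u**3 - u*v**2 - 2*v**3.
The quadratic part v**2 is a perfect square, so there is a single (double) tangent line v = 0, i.e. y = -3. Restricting the cubic part to that line (v = 0) leaves u**3 ≠ 0, so f is not divisible by v and the branch is v² ≈ -u**3 to lowest order — this is a cusp.
Classification: cusp.


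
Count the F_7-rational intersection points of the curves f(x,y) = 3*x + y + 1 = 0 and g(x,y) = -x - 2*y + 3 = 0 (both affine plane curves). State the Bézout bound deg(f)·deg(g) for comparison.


Common zeros: {(6, 2)}; count = 1; Bézout bound = 1.

deg(f) = 1, deg(g) = 1, so Bézout bound = 1.
Scan x ∈ F_7. For each x, list the y ∈ F_7 with f(x, y) ≡ 0 and those with g(x, y) ≡ 0 (mod 7); the common zeros in that column are the intersection.
  x = 0: f ≡ 0 at y ∈ {6}; g ≡ 0 at y ∈ {5}; common: ∅.
  x = 1: f ≡ 0 at y ∈ {3}; g ≡ 0 at y ∈ {1}; common: ∅.
  x = 2: f ≡ 0 at y ∈ {0}; g ≡ 0 at y ∈ {4}; common: ∅.
  x = 3: f ≡ 0 at y ∈ {4}; g ≡ 0 at y ∈ {0}; common: ∅.
  x = 4: f ≡ 0 at y ∈ {1}; g ≡ 0 at y ∈ {3}; common: ∅.
  x = 5: f ≡ 0 at y ∈ {5}; g ≡ 0 at y ∈ {6}; common: ∅.
  x = 6: f ≡ 0 at y ∈ {2}; g ≡ 0 at y ∈ {2}; common: {2}.
Collecting: common zeros = {(6, 2)}, so the count is 1.
Comparison with the Bézout bound: 1 ≤ 1 = deg(f)·deg(g), as expected for curves with no common component (the bound is attained).


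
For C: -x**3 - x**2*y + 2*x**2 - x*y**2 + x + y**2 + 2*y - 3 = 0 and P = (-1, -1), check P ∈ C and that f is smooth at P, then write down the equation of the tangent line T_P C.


Tangent line at P: -9*x - 3*y - 12 = 0.

Step 1: f(-1, -1) = 0, so P lies on C.
Step 2: partial derivatives
  f_x(x, y) = -3*x**2 - 2*x*y + 4*x - y**2 + 1, f_y(x, y) = -x**2 - 2*x*y + 2*y + 2.
  f_x(P) = -9, f_y(P) = -3 (gradient nonzero, so P is smooth).
Step 3: tangent line at P: -9·(x − -1) + -3·(y − -1) = 0.
Expanding: -9*x - 3*y - 12 = 0.


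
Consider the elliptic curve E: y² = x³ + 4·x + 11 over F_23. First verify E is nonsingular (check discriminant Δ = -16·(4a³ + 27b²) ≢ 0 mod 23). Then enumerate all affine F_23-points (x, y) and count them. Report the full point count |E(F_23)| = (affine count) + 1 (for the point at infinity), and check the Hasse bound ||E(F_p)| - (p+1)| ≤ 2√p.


Affine points = {(1, 4), (1, 19), (2, 2), (2, 21), (3, 2), (3, 21), (5, 8), (5, 15), (8, 7), (8, 16), (10, 4), (10, 19), (11, 11), (11, 12), (12, 4), (12, 19), (13, 11), (13, 12), (16, 10), (16, 13), (17, 1), (17, 22), (18, 2), (18, 21), (19, 0), (20, 8), (20, 15), (21, 8), (21, 15), (22, 11), (22, 12)}; affine count = 31; |E(F_23)| = 32.

Discriminant check: Δ ∝ 4a³ + 27b² = 4·4³ + 27·11² = 4·64 + 27·121 ≡ 4 (mod 23). Nonzero ⇒ E is nonsingular.
For each x ∈ F_23, compute rhs = x³ + 4·x + 11 mod 23, then count y ∈ F_23 with y² ≡ rhs.
  x = 0: rhs = 11, matching y values: none (0 points).
  x = 1: rhs = 16, matching y values: 4, 19 (2 points).
  x = 2: rhs = 4, matching y values: 2, 21 (2 points).
  x = 3: rhs = 4, matching y values: 2, 21 (2 points).
  x = 4: rhs = 22, matching y values: none (0 points).
  x = 5: rhs = 18, matching y values: 8, 15 (2 points).
  x = 6: rhs = 21, matching y values: none (0 points).
  x = 7: rhs = 14, matching y values: none (0 points).
  x = 8: rhs = 3, matching y values: 7, 16 (2 points).
  x = 9: rhs = 17, matching y values: none (0 points).
  x = 10: rhs = 16, matching y values: 4, 19 (2 points).
  x = 11: rhs = 6, matching y values: 11, 12 (2 points).
  x = 12: rhs = 16, matching y values: 4, 19 (2 points).
  x = 13: rhs = 6, matching y values: 11, 12 (2 points).
  x = 14: rhs = 5, matching y values: none (0 points).
  x = 15: rhs = 19, matching y values: none (0 points).
  x = 16: rhs = 8, matching y values: 10, 13 (2 points).
  x = 17: rhs = 1, matching y values: 1, 22 (2 points).
  x = 18: rhs = 4, matching y values: 2, 21 (2 points).
  x = 19: rhs = 0, matching y values: 0 (1 points).
  x = 20: rhs = 18, matching y values: 8, 15 (2 points).
  x = 21: rhs = 18, matching y values: 8, 15 (2 points).
  x = 22: rhs = 6, matching y values: 11, 12 (2 points).
Total affine count: 31.
Full point count |E(F_23)| = 31 + 1 = 32.
Hasse bound: |32 − (23+1)| = |8| = 8 ≤ 2√23 ≈ 9.5917 ✓.


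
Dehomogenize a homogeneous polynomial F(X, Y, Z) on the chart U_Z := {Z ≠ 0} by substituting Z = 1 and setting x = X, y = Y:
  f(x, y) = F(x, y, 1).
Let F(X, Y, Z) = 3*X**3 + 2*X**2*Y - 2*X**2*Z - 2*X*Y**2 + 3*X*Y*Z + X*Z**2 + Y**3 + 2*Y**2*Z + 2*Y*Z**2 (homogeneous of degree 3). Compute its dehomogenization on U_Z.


f(x, y) = 3*x**3 + 2*x**2*y - 2*x**2 - 2*x*y**2 + 3*x*y + x + y**3 + 2*y**2 + 2*y

On U_Z we set Z = 1. Each monomial c·X^i·Y^j·Z^k in F becomes c·x^i·y^j·1^k = c·x^i·y^j.
Substituting Z = 1: F(X, Y, 1) = 3*x**3 + 2*x**2*y - 2*x**2 - 2*x*y**2 + 3*x*y + x + y**3 + 2*y**2 + 2*y.
Note: deg(f) ≤ deg(F) = 3; strict inequality happens when F is divisible by Z (lost terms).


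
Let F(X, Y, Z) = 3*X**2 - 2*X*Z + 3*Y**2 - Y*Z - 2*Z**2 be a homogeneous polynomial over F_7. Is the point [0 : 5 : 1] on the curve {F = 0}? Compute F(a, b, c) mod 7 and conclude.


F(0,5,1) ≡ 5 (mod 7); P is NOT on the curve.

Evaluate F(0, 5, 1) term-by-term (mod 7).
  3*X**2 ↦ 3·0·1·1 = 0
  -2*X*Z ↦ -2·0·1·1 = 0
  3*Y**2 ↦ 3·1·25·1 = 75
  -Y*Z ↦ -1·1·5·1 = -5
  -2*Z**2 ↦ -2·1·1·1 = -2
Sum: F(0, 5, 1) = (0) + (0) + (75) + (-5) + (-2) = 68.
Reducing mod 7: 68 ≡ 5 (mod 7).
Since F(a, b, c) ≡ 5 ≠ 0 (mod 7), P does NOT lie on the curve.


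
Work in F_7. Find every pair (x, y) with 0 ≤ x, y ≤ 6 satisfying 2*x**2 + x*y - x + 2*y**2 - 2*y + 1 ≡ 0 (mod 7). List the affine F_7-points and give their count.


Affine F_7-points: {(2, 0)}; count = 1.

For each of the 49 pairs (x, y) ∈ F_7², evaluate f(x, y) mod 7. Record the zeros.
  x = 0: [0↦1, 1↦1, 2↦5, 3↦6, 4↦4, 5↦6, 6↦5]  zeros at y ∈ ∅
  x = 1: [0↦2, 1↦3, 2↦1, 3↦3, 4↦2, 5↦5, 6↦5]  zeros at y ∈ ∅
  x = 2: [0↦0, 1↦2, 2↦1, 3↦4, 4↦4, 5↦1, 6↦2]  zeros at y ∈ {0}
  x = 3: [0↦2, 1↦5, 2↦5, 3↦2, 4↦3, 5↦1, 6↦3]  zeros at y ∈ ∅
  x = 4: [0↦1, 1↦5, 2↦6, 3↦4, 4↦6, 5↦5, 6↦1]  zeros at y ∈ ∅
  x = 5: [0↦4, 1↦2, 2↦4, 3↦3, 4↦6, 5↦6, 6↦3]  zeros at y ∈ ∅
  x = 6: [0↦4, 1↦3, 2↦6, 3↦6, 4↦3, 5↦4, 6↦2]  zeros at y ∈ ∅
Collecting zeros: affine points = {(2, 0)}.
Total count |C(F_7)_aff| = 1.


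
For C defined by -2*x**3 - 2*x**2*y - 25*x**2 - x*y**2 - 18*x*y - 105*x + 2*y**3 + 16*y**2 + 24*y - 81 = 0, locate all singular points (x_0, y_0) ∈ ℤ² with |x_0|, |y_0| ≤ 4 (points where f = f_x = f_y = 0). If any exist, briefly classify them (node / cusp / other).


Singular points: {(-3, -3)}; classification: node.

Compute partial derivatives:
  f_x = -6*x**2 - 4*x*y - 50*x - y**2 - 18*y - 105.
  f_y = -2*x**2 - 2*x*y - 18*x + 6*y**2 + 32*y + 24.
Scan x_0 ∈ {−4, ..., 4}. For each x_0, f_y(x_0, y) is a polynomial in y; find its integer roots y ∈ {−4, ..., 4}, then test f_x and f at those candidates.
  x = -4: f_y(-4, y) = 6*y**2 + 40*y + 64; vanishes at y ∈ {-4}. (-4, -4): f_x = -9 ≠ 0.
  x = -3: f_y(-3, y) = 6*y**2 + 38*y + 60; vanishes at y ∈ {-3}. (-3, -3): f_x = 0, f = 0 — SINGULAR.
  x = -2: f_y(-2, y) = 6*y**2 + 36*y + 52; no integer root y with |y| ≤ 4.
  x = -1: f_y(-1, y) = 6*y**2 + 34*y + 40; vanishes at y ∈ {-4}. (-1, -4): f_x = -21 ≠ 0.
  x = 0: f_y(0, y) = 6*y**2 + 32*y + 24; no integer root y with |y| ≤ 4.
  x = 1: f_y(1, y) = 6*y**2 + 30*y + 4; no integer root y with |y| ≤ 4.
  x = 2: f_y(2, y) = 6*y**2 + 28*y - 20; no integer root y with |y| ≤ 4.
  x = 3: f_y(3, y) = 6*y**2 + 26*y - 48; no integer root y with |y| ≤ 4.
  x = 4: f_y(4, y) = 6*y**2 + 24*y - 80; no integer root y with |y| ≤ 4.
Only singular point on the grid: (-3, -3).
Classify: substitute x = -3 + u, y = -3 + v and expand: f = -2*u**3 - 2*u**2*v - u**2 - u*v**2 + 2*v**3 + v**2.
No constant or linear terms (consistent with a singular point). Quadratic part: -u**2 + v**2. Cubic part: -2*u**3 - 2*u**2*v - u*v**2 + 2*v**3.
The quadratic part v**2 - u**2 = (v − u)(v + u) splits into two distinct linear factors, so there are two distinct tangent lines y − -3 = ±(x − -3) — this is a node (ordinary double point).
Classification: node.


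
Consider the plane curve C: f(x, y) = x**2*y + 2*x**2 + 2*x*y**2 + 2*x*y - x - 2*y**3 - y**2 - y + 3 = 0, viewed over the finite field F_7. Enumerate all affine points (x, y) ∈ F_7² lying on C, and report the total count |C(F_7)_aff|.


Affine F_7-points: {(0, 3), (1, 3), (2, 6), (3, 1), (6, 5), (6, 6)}; count = 6.

For each of the 49 pairs (x, y) ∈ F_7², evaluate f(x, y) mod 7. Record the zeros.
  x = 0: [0↦3, 1↦6, 2↦2, 3↦0, 4↦2, 5↦3, 6↦5]  zeros at y ∈ {3}
  x = 1: [0↦4, 1↦5, 2↦3, 3↦0, 4↦5, 5↦6, 6↦5]  zeros at y ∈ {3}
  x = 2: [0↦2, 1↦3, 2↦5, 3↦3, 4↦6, 5↦2, 6↦0]  zeros at y ∈ {6}
  x = 3: [0↦4, 1↦0, 2↦1, 3↦2, 4↦5, 5↦5, 6↦4]  zeros at y ∈ {1}
  x = 4: [0↦3, 1↦3, 2↦5, 3↦4, 4↦2, 5↦1, 6↦3]  zeros at y ∈ ∅
  x = 5: [0↦6, 1↦5, 2↦3, 3↦2, 4↦4, 5↦4, 6↦4]  zeros at y ∈ ∅
  x = 6: [0↦6, 1↦6, 2↦2, 3↦3, 4↦4, 5↦0, 6↦0]  zeros at y ∈ {5, 6}
Collecting zeros: affine points = {(0, 3), (1, 3), (2, 6), (3, 1), (6, 5), (6, 6)}.
Total count |C(F_7)_aff| = 6.


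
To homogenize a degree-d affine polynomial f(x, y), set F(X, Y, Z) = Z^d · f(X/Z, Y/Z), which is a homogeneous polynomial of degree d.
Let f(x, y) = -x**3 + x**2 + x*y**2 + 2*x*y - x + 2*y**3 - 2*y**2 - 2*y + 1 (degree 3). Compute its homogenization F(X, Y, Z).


F(X, Y, Z) = -X**3 + X**2*Z + X*Y**2 + 2*X*Y*Z - X*Z**2 + 2*Y**3 - 2*Y**2*Z - 2*Y*Z**2 + Z**3

deg(f) = 3.
Substitute x = X/Z, y = Y/Z into f, then multiply by Z^3.
  monomial -1·x^3·y^0 ↦ -1·X^3·Y^0·Z^0.
  monomial 1·x^2·y^0 ↦ 1·X^2·Y^0·Z^1.
  monomial 1·x^1·y^2 ↦ 1·X^1·Y^2·Z^0.
  monomial 2·x^1·y^1 ↦ 2·X^1·Y^1·Z^1.
  monomial -1·x^1·y^0 ↦ -1·X^1·Y^0·Z^2.
  monomial 2·x^0·y^3 ↦ 2·X^0·Y^3·Z^0.
  monomial -2·x^0·y^2 ↦ -2·X^0·Y^2·Z^1.
  monomial -2·x^0·y^1 ↦ -2·X^0·Y^1·Z^2.
  monomial 1·x^0·y^0 ↦ 1·X^0·Y^0·Z^3.
Collecting: F(X, Y, Z) = -X**3 + X**2*Z + X*Y**2 + 2*X*Y*Z - X*Z**2 + 2*Y**3 - 2*Y**2*Z - 2*Y*Z**2 + Z**3.


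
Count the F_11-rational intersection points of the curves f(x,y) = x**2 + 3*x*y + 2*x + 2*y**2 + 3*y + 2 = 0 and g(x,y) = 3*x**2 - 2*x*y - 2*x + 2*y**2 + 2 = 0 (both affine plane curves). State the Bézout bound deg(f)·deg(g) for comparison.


Common zeros: {(9, 4)}; count = 1; Bézout bound = 4.

deg(f) = 2, deg(g) = 2, so Bézout bound = 4.
Scan x ∈ F_11. For each x, list the y ∈ F_11 with f(x, y) ≡ 0 and those with g(x, y) ≡ 0 (mod 11); the common zeros in that column are the intersection.
  x = 0: f ≡ 0 at y ∈ {7, 8}; g ≡ 0 at y ∈ ∅; common: ∅.
  x = 1: f ≡ 0 at y ∈ ∅; g ≡ 0 at y ∈ ∅; common: ∅.
  x = 2: f ≡ 0 at y ∈ {3, 9}; g ≡ 0 at y ∈ ∅; common: ∅.
  x = 3: f ≡ 0 at y ∈ ∅; g ≡ 0 at y ∈ ∅; common: ∅.
  x = 4: f ≡ 0 at y ∈ ∅; g ≡ 0 at y ∈ {6, 9}; common: ∅.
  x = 5: f ≡ 0 at y ∈ ∅; g ≡ 0 at y ∈ {2, 3}; common: ∅.
  x = 6: f ≡ 0 at y ∈ ∅; g ≡ 0 at y ∈ {1, 5}; common: ∅.
  x = 7: f ≡ 0 at y ∈ {2, 8}; g ≡ 0 at y ∈ ∅; common: ∅.
  x = 8: f ≡ 0 at y ∈ ∅; g ≡ 0 at y ∈ {2, 6}; common: ∅.
  x = 9: f ≡ 0 at y ∈ {3, 4}; g ≡ 0 at y ∈ {4, 5}; common: {4}.
  x = 10: f ≡ 0 at y ∈ {4, 7}; g ≡ 0 at y ∈ {1, 9}; common: ∅.
Collecting: common zeros = {(9, 4)}, so the count is 1.
Comparison with the Bézout bound: 1 ≤ 4 = deg(f)·deg(g), as expected for curves with no common component (the affine F_11-count falls short of the bound because intersections may lie at infinity, over extension fields, or carry multiplicity).


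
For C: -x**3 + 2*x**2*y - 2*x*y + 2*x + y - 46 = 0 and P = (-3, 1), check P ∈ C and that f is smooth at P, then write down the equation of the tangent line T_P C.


Tangent line at P: -39*x + 25*y - 142 = 0.

Step 1: f(-3, 1) = 0, so P lies on C.
Step 2: partial derivatives
  f_x(x, y) = -3*x**2 + 4*x*y - 2*y + 2, f_y(x, y) = 2*x**2 - 2*x + 1.
  f_x(P) = -39, f_y(P) = 25 (gradient nonzero, so P is smooth).
Step 3: tangent line at P: -39·(x − -3) + 25·(y − 1) = 0.
Expanding: -39*x + 25*y - 142 = 0.


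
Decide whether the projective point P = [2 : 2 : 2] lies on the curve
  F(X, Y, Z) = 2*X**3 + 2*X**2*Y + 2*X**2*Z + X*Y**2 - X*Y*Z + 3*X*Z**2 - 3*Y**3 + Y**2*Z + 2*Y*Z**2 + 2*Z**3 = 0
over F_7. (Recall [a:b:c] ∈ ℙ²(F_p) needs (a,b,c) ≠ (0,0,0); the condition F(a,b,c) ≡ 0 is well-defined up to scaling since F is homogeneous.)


F(2,2,2) ≡ 4 (mod 7); P is NOT on the curve.

Evaluate F(2, 2, 2) term-by-term (mod 7).
  2*X**3 ↦ 2·8·1·1 = 16
  2*X**2*Y ↦ 2·4·2·1 = 16
  2*X**2*Z ↦ 2·4·1·2 = 16
  X*Y**2 ↦ 1·2·4·1 = 8
  -X*Y*Z ↦ -1·2·2·2 = -8
  3*X*Z**2 ↦ 3·2·1·4 = 24
  -3*Y**3 ↦ -3·1·8·1 = -24
  Y**2*Z ↦ 1·1·4·2 = 8
  2*Y*Z**2 ↦ 2·1·2·4 = 16
  2*Z**3 ↦ 2·1·1·8 = 16
Sum: F(2, 2, 2) = (16) + (16) + (16) + (8) + (-8) + (24) + (-24) + (8) + (16) + (16) = 88.
Reducing mod 7: 88 ≡ 4 (mod 7).
Since F(a, b, c) ≡ 4 ≠ 0 (mod 7), P does NOT lie on the curve.


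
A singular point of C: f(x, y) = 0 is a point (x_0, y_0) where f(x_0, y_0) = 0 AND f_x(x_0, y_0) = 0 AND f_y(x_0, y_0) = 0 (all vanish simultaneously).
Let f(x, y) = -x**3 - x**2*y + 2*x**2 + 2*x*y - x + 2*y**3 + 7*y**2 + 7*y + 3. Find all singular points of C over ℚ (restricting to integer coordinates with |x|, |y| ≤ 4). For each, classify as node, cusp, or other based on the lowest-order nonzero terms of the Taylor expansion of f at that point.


Singular points: {(1, -1)}; classification: cusp.

Compute partial derivatives:
  f_x = -3*x**2 - 2*x*y + 4*x + 2*y - 1.
  f_y = -x**2 + 2*x + 6*y**2 + 14*y + 7.
Scan x_0 ∈ {−4, ..., 4}. For each x_0, f_y(x_0, y) is a polynomial in y; find its integer roots y ∈ {−4, ..., 4}, then test f_x and f at those candidates.
  x = -4: f_y(-4, y) = 6*y**2 + 14*y - 17; no integer root y with |y| ≤ 4.
  x = -3: f_y(-3, y) = 6*y**2 + 14*y - 8; no integer root y with |y| ≤ 4.
  x = -2: f_y(-2, y) = 6*y**2 + 14*y - 1; no integer root y with |y| ≤ 4.
  x = -1: f_y(-1, y) = 6*y**2 + 14*y + 4; vanishes at y ∈ {-2}. (-1, -2): f_x = -16 ≠ 0.
  x = 0: f_y(0, y) = 6*y**2 + 14*y + 7; no integer root y with |y| ≤ 4.
  x = 1: f_y(1, y) = 6*y**2 + 14*y + 8; vanishes at y ∈ {-1}. (1, -1): f_x = 0, f = 0 — SINGULAR.
  x = 2: f_y(2, y) = 6*y**2 + 14*y + 7; no integer root y with |y| ≤ 4.
  x = 3: f_y(3, y) = 6*y**2 + 14*y + 4; vanishes at y ∈ {-2}. (3, -2): f_x = -8 ≠ 0.
  x = 4: f_y(4, y) = 6*y**2 + 14*y - 1; no integer root y with |y| ≤ 4.
Only singular point on the grid: (1, -1).
Classify: substitute x = 1 + u, y = -1 + v and expand: f = -u**3 - u**2*v + 2*v**3 + v**2.
No constant or linear terms (consistent with a singular point). Quadratic part: v**2. Cubic part: -u**3 - u**2*v + 2*v**3.
The quadratic part v**2 is a perfect square, so there is a single (double) tangent line v = 0, i.e. y = -1. Restricting the cubic part to that line (v = 0) leaves -u**3 ≠ 0, so f is not divisible by v and the branch is v² ≈ u**3 to lowest order — this is a cusp.
Classification: cusp.


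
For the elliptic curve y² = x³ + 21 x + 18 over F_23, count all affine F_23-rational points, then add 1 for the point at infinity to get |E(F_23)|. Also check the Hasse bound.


Affine points = {(0, 8), (0, 15), (3, 4), (3, 19), (5, 8), (5, 15), (7, 5), (7, 18), (8, 10), (8, 13), (9, 4), (9, 19), (10, 3), (10, 20), (11, 4), (11, 19), (13, 2), (13, 21), (18, 8), (18, 15), (19, 10), (19, 13)}; affine count = 22; |E(F_23)| = 23.

Discriminant check: Δ ∝ 4a³ + 27b² = 4·21³ + 27·18² = 4·9261 + 27·324 ≡ 22 (mod 23). Nonzero ⇒ E is nonsingular.
For each x ∈ F_23, compute rhs = x³ + 21·x + 18 mod 23, then count y ∈ F_23 with y² ≡ rhs.
  x = 0: rhs = 18, matching y values: 8, 15 (2 points).
  x = 1: rhs = 17, matching y values: none (0 points).
  x = 2: rhs = 22, matching y values: none (0 points).
  x = 3: rhs = 16, matching y values: 4, 19 (2 points).
  x = 4: rhs = 5, matching y values: none (0 points).
  x = 5: rhs = 18, matching y values: 8, 15 (2 points).
  x = 6: rhs = 15, matching y values: none (0 points).
  x = 7: rhs = 2, matching y values: 5, 18 (2 points).
  x = 8: rhs = 8, matching y values: 10, 13 (2 points).
  x = 9: rhs = 16, matching y values: 4, 19 (2 points).
  x = 10: rhs = 9, matching y values: 3, 20 (2 points).
  x = 11: rhs = 16, matching y values: 4, 19 (2 points).
  x = 12: rhs = 20, matching y values: none (0 points).
  x = 13: rhs = 4, matching y values: 2, 21 (2 points).
  x = 14: rhs = 20, matching y values: none (0 points).
  x = 15: rhs = 5, matching y values: none (0 points).
  x = 16: rhs = 11, matching y values: none (0 points).
  x = 17: rhs = 21, matching y values: none (0 points).
  x = 18: rhs = 18, matching y values: 8, 15 (2 points).
  x = 19: rhs = 8, matching y values: 10, 13 (2 points).
  x = 20: rhs = 20, matching y values: none (0 points).
  x = 21: rhs = 14, matching y values: none (0 points).
  x = 22: rhs = 19, matching y values: none (0 points).
Total affine count: 22.
Full point count |E(F_23)| = 22 + 1 = 23.
Hasse bound: |23 − (23+1)| = |-1| = 1 ≤ 2√23 ≈ 9.5917 ✓.
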